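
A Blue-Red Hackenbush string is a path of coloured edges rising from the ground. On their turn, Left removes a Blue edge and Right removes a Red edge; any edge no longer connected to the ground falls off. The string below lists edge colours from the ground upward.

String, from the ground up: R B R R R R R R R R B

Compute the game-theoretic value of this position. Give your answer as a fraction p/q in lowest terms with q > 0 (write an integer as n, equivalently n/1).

-1021/1024

Build G(s[:k]) for k = 1..11, string s = R B R R R R R R R R B.
G(R) = { none | 0 } ⇒ -1
G(RB) = { -1 | 0 } ⇒ -1/2
G(RBR) = { -1 | -1/2 0 } ⇒ -3/4
G(RBRR) = { -1 | -3/4 -1/2 0 } ⇒ -7/8
G(RBRRR) = { -1 | -7/8 -3/4 -1/2 0 } ⇒ -15/16
G(RBRRRR) = { -1 | -15/16 -7/8 -3/4 -1/2 0 } ⇒ -31/32
G(RBRRRRR) = { -1 | -31/32 -15/16 -7/8 -3/4 -1/2 0 } ⇒ -63/64
G(RBRRRRRR) = { -1 | -63/64 -31/32 -15/16 -7/8 -3/4 -1/2 0 } ⇒ -127/128
G(RBRRRRRRR) = { -1 | -127/128 -63/64 -31/32 -15/16 -7/8 -3/4 -1/2 0 } ⇒ -255/256
G(RBRRRRRRRR) = { -1 | -255/256 -127/128 -63/64 -31/32 -15/16 -7/8 -3/4 -1/2 0 } ⇒ -511/512
G(RBRRRRRRRRB) = { -1 -511/512 | -255/256 -127/128 -63/64 -31/32 -15/16 -7/8 -3/4 -1/2 0 } ⇒ -1021/1024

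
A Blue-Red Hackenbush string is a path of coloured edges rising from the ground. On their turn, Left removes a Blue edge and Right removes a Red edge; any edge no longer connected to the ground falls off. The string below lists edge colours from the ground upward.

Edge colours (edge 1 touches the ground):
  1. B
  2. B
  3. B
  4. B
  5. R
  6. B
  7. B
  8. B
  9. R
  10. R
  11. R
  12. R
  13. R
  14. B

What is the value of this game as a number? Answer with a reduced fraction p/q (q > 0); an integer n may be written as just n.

3971/1024

Prefix values for B B B B R B B B R R R R R B via {L|R} + simplicity:
G_1 [B]  L=[0]  R=[(no moves)]  = 1
G_2 [BB]  L=[0 1]  R=[(no moves)]  = 2
G_3 [BBB]  L=[0 1 2]  R=[(no moves)]  = 3
G_4 [BBBB]  L=[0 1 2 3]  R=[(no moves)]  = 4
G_5 [BBBBR]  L=[0 1 2 3]  R=[4]  = 7/2
G_6 [BBBBRB]  L=[0 1 2 3 7/2]  R=[4]  = 15/4
G_7 [BBBBRBB]  L=[0 1 2 3 7/2 15/4]  R=[4]  = 31/8
G_8 [BBBBRBBB]  L=[0 1 2 3 7/2 15/4 31/8]  R=[4]  = 63/16
G_9 [BBBBRBBBR]  L=[0 1 2 3 7/2 15/4 31/8]  R=[63/16 4]  = 125/32
G_10 [BBBBRBBBRR]  L=[0 1 2 3 7/2 15/4 31/8]  R=[125/32 63/16 4]  = 249/64
G_11 [BBBBRBBBRRR]  L=[0 1 2 3 7/2 15/4 31/8]  R=[249/64 125/32 63/16 4]  = 497/128
G_12 [BBBBRBBBRRRR]  L=[0 1 2 3 7/2 15/4 31/8]  R=[497/128 249/64 125/32 63/16 4]  = 993/256
G_13 [BBBBRBBBRRRRR]  L=[0 1 2 3 7/2 15/4 31/8]  R=[993/256 497/128 249/64 125/32 63/16 4]  = 1985/512
G_14 [BBBBRBBBRRRRRB]  L=[0 1 2 3 7/2 15/4 31/8 1985/512]  R=[993/256 497/128 249/64 125/32 63/16 4]  = 3971/1024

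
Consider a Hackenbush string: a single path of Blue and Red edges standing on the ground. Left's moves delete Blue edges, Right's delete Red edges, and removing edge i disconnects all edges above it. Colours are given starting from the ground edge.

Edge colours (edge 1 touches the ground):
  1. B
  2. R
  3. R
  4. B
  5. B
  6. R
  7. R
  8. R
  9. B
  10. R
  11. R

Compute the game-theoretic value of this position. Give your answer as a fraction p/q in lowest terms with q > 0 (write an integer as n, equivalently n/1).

1 of 11 · B · max L 0 · min R +∞ gives 1
2 of 11 · BR · max L 0 · min R 1 gives 1/2
3 of 11 · BRR · max L 0 · min R 1/2 gives 1/4
4 of 11 · BRRB · max L 1/4 · min R 1/2 gives 3/8
5 of 11 · BRRBB · max L 3/8 · min R 1/2 gives 7/16
6 of 11 · BRRBBR · max L 3/8 · min R 7/16 gives 13/32
7 of 11 · BRRBBRR · max L 3/8 · min R 13/32 gives 25/64
8 of 11 · BRRBBRRR · max L 3/8 · min R 25/64 gives 49/128
9 of 11 · BRRBBRRRB · max L 49/128 · min R 25/64 gives 99/256
10 of 11 · BRRBBRRRBR · max L 49/128 · min R 99/256 gives 197/512
11 of 11 · BRRBBRRRBRR · max L 49/128 · min R 197/512 gives 393/1024

393/1024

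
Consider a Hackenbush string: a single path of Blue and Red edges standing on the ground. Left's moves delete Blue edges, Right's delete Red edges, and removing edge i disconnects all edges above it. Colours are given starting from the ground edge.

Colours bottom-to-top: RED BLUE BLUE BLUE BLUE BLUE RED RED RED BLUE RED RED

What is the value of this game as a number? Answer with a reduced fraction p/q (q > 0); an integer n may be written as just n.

Recurse on prefixes of the 12-edge string RED BLUE BLUE BLUE BLUE BLUE RED RED RED BLUE RED RED:
1 of 12 · R · max L −∞ · min R 0 — -1
2 of 12 · RB · max L -1 · min R 0 — -1/2
3 of 12 · RBB · max L -1/2 · min R 0 — -1/4
4 of 12 · RBBB · max L -1/4 · min R 0 — -1/8
5 of 12 · RBBBB · max L -1/8 · min R 0 — -1/16
6 of 12 · RBBBBB · max L -1/16 · min R 0 — -1/32
7 of 12 · RBBBBBR · max L -1/16 · min R -1/32 — -3/64
8 of 12 · RBBBBBRR · max L -1/16 · min R -3/64 — -7/128
9 of 12 · RBBBBBRRR · max L -1/16 · min R -7/128 — -15/256
10 of 12 · RBBBBBRRRB · max L -15/256 · min R -7/128 — -29/512
11 of 12 · RBBBBBRRRBR · max L -15/256 · min R -29/512 — -59/1024
12 of 12 · RBBBBBRRRBRR · max L -15/256 · min R -59/1024 — -119/2048

-119/2048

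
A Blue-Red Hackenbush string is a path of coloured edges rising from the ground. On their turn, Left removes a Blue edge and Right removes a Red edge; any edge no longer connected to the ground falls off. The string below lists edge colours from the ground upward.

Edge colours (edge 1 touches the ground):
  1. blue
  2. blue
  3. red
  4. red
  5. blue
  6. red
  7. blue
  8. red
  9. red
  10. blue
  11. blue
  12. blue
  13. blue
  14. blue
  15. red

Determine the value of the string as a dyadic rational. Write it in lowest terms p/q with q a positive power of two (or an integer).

10877/8192

b: Left { 0 }, Right { ∅ } ⇒ simplest 1
bb: Left { 0,1 }, Right { ∅ } ⇒ simplest 2
bbr: Left { 0,1 }, Right { 2 } ⇒ simplest 3/2
bbrr: Left { 0,1 }, Right { 3/2,2 } ⇒ simplest 5/4
bbrrb: Left { 0,1,5/4 }, Right { 3/2,2 } ⇒ simplest 11/8
bbrrbr: Left { 0,1,5/4 }, Right { 11/8,3/2,2 } ⇒ simplest 21/16
bbrrbrb: Left { 0,1,5/4,21/16 }, Right { 11/8,3/2,2 } ⇒ simplest 43/32
bbrrbrbr: Left { 0,1,5/4,21/16 }, Right { 43/32,11/8,3/2,2 } ⇒ simplest 85/64
bbrrbrbrr: Left { 0,1,5/4,21/16 }, Right { 85/64,43/32,11/8,3/2,2 } ⇒ simplest 169/128
bbrrbrbrrb: Left { 0,1,5/4,21/16,169/128 }, Right { 85/64,43/32,11/8,3/2,2 } ⇒ simplest 339/256
bbrrbrbrrbb: Left { 0,1,5/4,21/16,169/128,339/256 }, Right { 85/64,43/32,11/8,3/2,2 } ⇒ simplest 679/512
bbrrbrbrrbbb: Left { 0,1,5/4,21/16,169/128,339/256,679/512 }, Right { 85/64,43/32,11/8,3/2,2 } ⇒ simplest 1359/1024
bbrrbrbrrbbbb: Left { 0,1,5/4,21/16,169/128,339/256,679/512,1359/1024 }, Right { 85/64,43/32,11/8,3/2,2 } ⇒ simplest 2719/2048
bbrrbrbrrbbbbb: Left { 0,1,5/4,21/16,169/128,339/256,679/512,1359/1024,2719/2048 }, Right { 85/64,43/32,11/8,3/2,2 } ⇒ simplest 5439/4096
bbrrbrbrrbbbbbr: Left { 0,1,5/4,21/16,169/128,339/256,679/512,1359/1024,2719/2048 }, Right { 5439/4096,85/64,43/32,11/8,3/2,2 } ⇒ simplest 10877/8192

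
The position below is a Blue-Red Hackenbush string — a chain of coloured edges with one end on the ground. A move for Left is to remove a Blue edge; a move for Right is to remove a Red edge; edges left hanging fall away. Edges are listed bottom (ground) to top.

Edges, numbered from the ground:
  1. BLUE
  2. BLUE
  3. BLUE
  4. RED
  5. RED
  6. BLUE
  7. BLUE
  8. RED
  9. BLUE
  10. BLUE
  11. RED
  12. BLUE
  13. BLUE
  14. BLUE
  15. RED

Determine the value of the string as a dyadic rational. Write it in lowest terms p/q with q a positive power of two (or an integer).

Prefix values for BLUE BLUE BLUE RED RED BLUE BLUE RED BLUE BLUE RED BLUE BLUE BLUE RED via {L|R} + simplicity:
val_1 [B]  L=[0]  R=[(no moves)]  — 1
val_2 [BB]  L=[0,1]  R=[(no moves)]  — 2
val_3 [BBB]  L=[0,1,2]  R=[(no moves)]  — 3
val_4 [BBBR]  L=[0,1,2]  R=[3]  — 5/2
val_5 [BBBRR]  L=[0,1,2]  R=[5/2,3]  — 9/4
val_6 [BBBRRB]  L=[0,1,2,9/4]  R=[5/2,3]  — 19/8
val_7 [BBBRRBB]  L=[0,1,2,9/4,19/8]  R=[5/2,3]  — 39/16
val_8 [BBBRRBBR]  L=[0,1,2,9/4,19/8]  R=[39/16,5/2,3]  — 77/32
val_9 [BBBRRBBRB]  L=[0,1,2,9/4,19/8,77/32]  R=[39/16,5/2,3]  — 155/64
val_10 [BBBRRBBRBB]  L=[0,1,2,9/4,19/8,77/32,155/64]  R=[39/16,5/2,3]  — 311/128
val_11 [BBBRRBBRBBR]  L=[0,1,2,9/4,19/8,77/32,155/64]  R=[311/128,39/16,5/2,3]  — 621/256
val_12 [BBBRRBBRBBRB]  L=[0,1,2,9/4,19/8,77/32,155/64,621/256]  R=[311/128,39/16,5/2,3]  — 1243/512
val_13 [BBBRRBBRBBRBB]  L=[0,1,2,9/4,19/8,77/32,155/64,621/256,1243/512]  R=[311/128,39/16,5/2,3]  — 2487/1024
val_14 [BBBRRBBRBBRBBB]  L=[0,1,2,9/4,19/8,77/32,155/64,621/256,1243/512,2487/1024]  R=[311/128,39/16,5/2,3]  — 4975/2048
val_15 [BBBRRBBRBBRBBBR]  L=[0,1,2,9/4,19/8,77/32,155/64,621/256,1243/512,2487/1024]  R=[4975/2048,311/128,39/16,5/2,3]  — 9949/4096

9949/4096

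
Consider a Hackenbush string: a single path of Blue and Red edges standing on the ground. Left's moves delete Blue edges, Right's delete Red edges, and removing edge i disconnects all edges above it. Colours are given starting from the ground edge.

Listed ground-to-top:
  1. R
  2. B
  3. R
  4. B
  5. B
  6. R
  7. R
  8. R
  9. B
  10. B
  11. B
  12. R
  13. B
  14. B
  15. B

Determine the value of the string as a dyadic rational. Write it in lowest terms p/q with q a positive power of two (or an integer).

R: Left { — }, Right { 0 } -> simplest -1
RB: Left { -1 }, Right { 0 } -> simplest -1/2
RBR: Left { -1 }, Right { -1/2; 0 } -> simplest -3/4
RBRB: Left { -1; -3/4 }, Right { -1/2; 0 } -> simplest -5/8
RBRBB: Left { -1; -3/4; -5/8 }, Right { -1/2; 0 } -> simplest -9/16
RBRBBR: Left { -1; -3/4; -5/8 }, Right { -9/16; -1/2; 0 } -> simplest -19/32
RBRBBRR: Left { -1; -3/4; -5/8 }, Right { -19/32; -9/16; -1/2; 0 } -> simplest -39/64
RBRBBRRR: Left { -1; -3/4; -5/8 }, Right { -39/64; -19/32; -9/16; -1/2; 0 } -> simplest -79/128
RBRBBRRRB: Left { -1; -3/4; -5/8; -79/128 }, Right { -39/64; -19/32; -9/16; -1/2; 0 } -> simplest -157/256
RBRBBRRRBB: Left { -1; -3/4; -5/8; -79/128; -157/256 }, Right { -39/64; -19/32; -9/16; -1/2; 0 } -> simplest -313/512
RBRBBRRRBBB: Left { -1; -3/4; -5/8; -79/128; -157/256; -313/512 }, Right { -39/64; -19/32; -9/16; -1/2; 0 } -> simplest -625/1024
RBRBBRRRBBBR: Left { -1; -3/4; -5/8; -79/128; -157/256; -313/512 }, Right { -625/1024; -39/64; -19/32; -9/16; -1/2; 0 } -> simplest -1251/2048
RBRBBRRRBBBRB: Left { -1; -3/4; -5/8; -79/128; -157/256; -313/512; -1251/2048 }, Right { -625/1024; -39/64; -19/32; -9/16; -1/2; 0 } -> simplest -2501/4096
RBRBBRRRBBBRBB: Left { -1; -3/4; -5/8; -79/128; -157/256; -313/512; -1251/2048; -2501/4096 }, Right { -625/1024; -39/64; -19/32; -9/16; -1/2; 0 } -> simplest -5001/8192
RBRBBRRRBBBRBBB: Left { -1; -3/4; -5/8; -79/128; -157/256; -313/512; -1251/2048; -2501/4096; -5001/8192 }, Right { -625/1024; -39/64; -19/32; -9/16; -1/2; 0 } -> simplest -10001/16384

-10001/16384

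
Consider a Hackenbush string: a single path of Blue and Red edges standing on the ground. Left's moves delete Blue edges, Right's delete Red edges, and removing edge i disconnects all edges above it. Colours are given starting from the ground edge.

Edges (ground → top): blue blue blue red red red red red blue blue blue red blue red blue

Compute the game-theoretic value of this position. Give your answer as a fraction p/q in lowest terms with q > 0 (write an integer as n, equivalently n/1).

Build val(s[:k]) for k = 1..15, string s = blue blue blue red red red red red blue blue blue red blue red blue.
val(b) = { 0 | — } -> 1
val(bb) = { 0 1 | — } -> 2
val(bbb) = { 0 1 2 | — } -> 3
val(bbbr) = { 0 1 2 | 3 } -> 5/2
val(bbbrr) = { 0 1 2 | 5/2 3 } -> 9/4
val(bbbrrr) = { 0 1 2 | 9/4 5/2 3 } -> 17/8
val(bbbrrrr) = { 0 1 2 | 17/8 9/4 5/2 3 } -> 33/16
val(bbbrrrrr) = { 0 1 2 | 33/16 17/8 9/4 5/2 3 } -> 65/32
val(bbbrrrrrb) = { 0 1 2 65/32 | 33/16 17/8 9/4 5/2 3 } -> 131/64
val(bbbrrrrrbb) = { 0 1 2 65/32 131/64 | 33/16 17/8 9/4 5/2 3 } -> 263/128
val(bbbrrrrrbbb) = { 0 1 2 65/32 131/64 263/128 | 33/16 17/8 9/4 5/2 3 } -> 527/256
val(bbbrrrrrbbbr) = { 0 1 2 65/32 131/64 263/128 | 527/256 33/16 17/8 9/4 5/2 3 } -> 1053/512
val(bbbrrrrrbbbrb) = { 0 1 2 65/32 131/64 263/128 1053/512 | 527/256 33/16 17/8 9/4 5/2 3 } -> 2107/1024
val(bbbrrrrrbbbrbr) = { 0 1 2 65/32 131/64 263/128 1053/512 | 2107/1024 527/256 33/16 17/8 9/4 5/2 3 } -> 4213/2048
val(bbbrrrrrbbbrbrb) = { 0 1 2 65/32 131/64 263/128 1053/512 4213/2048 | 2107/1024 527/256 33/16 17/8 9/4 5/2 3 } -> 8427/4096

8427/4096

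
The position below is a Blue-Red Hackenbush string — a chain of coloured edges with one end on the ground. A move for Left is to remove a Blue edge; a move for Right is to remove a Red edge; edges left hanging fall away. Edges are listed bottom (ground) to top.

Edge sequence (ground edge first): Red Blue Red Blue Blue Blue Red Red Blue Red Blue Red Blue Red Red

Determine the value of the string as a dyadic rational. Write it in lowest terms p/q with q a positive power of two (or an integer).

-9047/16384

step 1: add Red to get R; options L={ none } R={ 0 } so -1
step 2: add Blue to get RB; options L={ -1 } R={ 0 } so -1/2
step 3: add Red to get RBR; options L={ -1 } R={ -1/2, 0 } so -3/4
step 4: add Blue to get RBRB; options L={ -1, -3/4 } R={ -1/2, 0 } so -5/8
step 5: add Blue to get RBRBB; options L={ -1, -3/4, -5/8 } R={ -1/2, 0 } so -9/16
step 6: add Blue to get RBRBBB; options L={ -1, -3/4, -5/8, -9/16 } R={ -1/2, 0 } so -17/32
step 7: add Red to get RBRBBBR; options L={ -1, -3/4, -5/8, -9/16 } R={ -17/32, -1/2, 0 } so -35/64
step 8: add Red to get RBRBBBRR; options L={ -1, -3/4, -5/8, -9/16 } R={ -35/64, -17/32, -1/2, 0 } so -71/128
step 9: add Blue to get RBRBBBRRB; options L={ -1, -3/4, -5/8, -9/16, -71/128 } R={ -35/64, -17/32, -1/2, 0 } so -141/256
step 10: add Red to get RBRBBBRRBR; options L={ -1, -3/4, -5/8, -9/16, -71/128 } R={ -141/256, -35/64, -17/32, -1/2, 0 } so -283/512
step 11: add Blue to get RBRBBBRRBRB; options L={ -1, -3/4, -5/8, -9/16, -71/128, -283/512 } R={ -141/256, -35/64, -17/32, -1/2, 0 } so -565/1024
step 12: add Red to get RBRBBBRRBRBR; options L={ -1, -3/4, -5/8, -9/16, -71/128, -283/512 } R={ -565/1024, -141/256, -35/64, -17/32, -1/2, 0 } so -1131/2048
step 13: add Blue to get RBRBBBRRBRBRB; options L={ -1, -3/4, -5/8, -9/16, -71/128, -283/512, -1131/2048 } R={ -565/1024, -141/256, -35/64, -17/32, -1/2, 0 } so -2261/4096
step 14: add Red to get RBRBBBRRBRBRBR; options L={ -1, -3/4, -5/8, -9/16, -71/128, -283/512, -1131/2048 } R={ -2261/4096, -565/1024, -141/256, -35/64, -17/32, -1/2, 0 } so -4523/8192
step 15: add Red to get RBRBBBRRBRBRBRR; options L={ -1, -3/4, -5/8, -9/16, -71/128, -283/512, -1131/2048 } R={ -4523/8192, -2261/4096, -565/1024, -141/256, -35/64, -17/32, -1/2, 0 } so -9047/16384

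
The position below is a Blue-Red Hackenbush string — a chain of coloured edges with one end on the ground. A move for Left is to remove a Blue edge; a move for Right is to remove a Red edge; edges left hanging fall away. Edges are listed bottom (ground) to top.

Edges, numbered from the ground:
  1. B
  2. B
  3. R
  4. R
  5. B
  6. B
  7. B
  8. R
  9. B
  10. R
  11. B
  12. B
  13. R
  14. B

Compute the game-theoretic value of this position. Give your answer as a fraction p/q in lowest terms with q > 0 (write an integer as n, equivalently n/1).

val_1 [B]  L=[0]  R=[—]  => 1
val_2 [BB]  L=[0; 1]  R=[—]  => 2
val_3 [BBR]  L=[0; 1]  R=[2]  => 3/2
val_4 [BBRR]  L=[0; 1]  R=[3/2; 2]  => 5/4
val_5 [BBRRB]  L=[0; 1; 5/4]  R=[3/2; 2]  => 11/8
val_6 [BBRRBB]  L=[0; 1; 5/4; 11/8]  R=[3/2; 2]  => 23/16
val_7 [BBRRBBB]  L=[0; 1; 5/4; 11/8; 23/16]  R=[3/2; 2]  => 47/32
val_8 [BBRRBBBR]  L=[0; 1; 5/4; 11/8; 23/16]  R=[47/32; 3/2; 2]  => 93/64
val_9 [BBRRBBBRB]  L=[0; 1; 5/4; 11/8; 23/16; 93/64]  R=[47/32; 3/2; 2]  => 187/128
val_10 [BBRRBBBRBR]  L=[0; 1; 5/4; 11/8; 23/16; 93/64]  R=[187/128; 47/32; 3/2; 2]  => 373/256
val_11 [BBRRBBBRBRB]  L=[0; 1; 5/4; 11/8; 23/16; 93/64; 373/256]  R=[187/128; 47/32; 3/2; 2]  => 747/512
val_12 [BBRRBBBRBRBB]  L=[0; 1; 5/4; 11/8; 23/16; 93/64; 373/256; 747/512]  R=[187/128; 47/32; 3/2; 2]  => 1495/1024
val_13 [BBRRBBBRBRBBR]  L=[0; 1; 5/4; 11/8; 23/16; 93/64; 373/256; 747/512]  R=[1495/1024; 187/128; 47/32; 3/2; 2]  => 2989/2048
val_14 [BBRRBBBRBRBBRB]  L=[0; 1; 5/4; 11/8; 23/16; 93/64; 373/256; 747/512; 2989/2048]  R=[1495/1024; 187/128; 47/32; 3/2; 2]  => 5979/4096

5979/4096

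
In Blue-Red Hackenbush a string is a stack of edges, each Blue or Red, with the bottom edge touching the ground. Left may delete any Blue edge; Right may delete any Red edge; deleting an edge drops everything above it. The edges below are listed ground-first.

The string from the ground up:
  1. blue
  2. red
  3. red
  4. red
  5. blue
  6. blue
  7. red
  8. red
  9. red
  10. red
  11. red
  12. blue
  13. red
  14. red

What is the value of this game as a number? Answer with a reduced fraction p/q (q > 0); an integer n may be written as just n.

1545/8192

value_1 [b]  L=[0]  R=[none]  so 1
value_2 [br]  L=[0]  R=[1]  so 1/2
value_3 [brr]  L=[0]  R=[1/2 1]  so 1/4
value_4 [brrr]  L=[0]  R=[1/4 1/2 1]  so 1/8
value_5 [brrrb]  L=[0 1/8]  R=[1/4 1/2 1]  so 3/16
value_6 [brrrbb]  L=[0 1/8 3/16]  R=[1/4 1/2 1]  so 7/32
value_7 [brrrbbr]  L=[0 1/8 3/16]  R=[7/32 1/4 1/2 1]  so 13/64
value_8 [brrrbbrr]  L=[0 1/8 3/16]  R=[13/64 7/32 1/4 1/2 1]  so 25/128
value_9 [brrrbbrrr]  L=[0 1/8 3/16]  R=[25/128 13/64 7/32 1/4 1/2 1]  so 49/256
value_10 [brrrbbrrrr]  L=[0 1/8 3/16]  R=[49/256 25/128 13/64 7/32 1/4 1/2 1]  so 97/512
value_11 [brrrbbrrrrr]  L=[0 1/8 3/16]  R=[97/512 49/256 25/128 13/64 7/32 1/4 1/2 1]  so 193/1024
value_12 [brrrbbrrrrrb]  L=[0 1/8 3/16 193/1024]  R=[97/512 49/256 25/128 13/64 7/32 1/4 1/2 1]  so 387/2048
value_13 [brrrbbrrrrrbr]  L=[0 1/8 3/16 193/1024]  R=[387/2048 97/512 49/256 25/128 13/64 7/32 1/4 1/2 1]  so 773/4096
value_14 [brrrbbrrrrrbrr]  L=[0 1/8 3/16 193/1024]  R=[773/4096 387/2048 97/512 49/256 25/128 13/64 7/32 1/4 1/2 1]  so 1545/8192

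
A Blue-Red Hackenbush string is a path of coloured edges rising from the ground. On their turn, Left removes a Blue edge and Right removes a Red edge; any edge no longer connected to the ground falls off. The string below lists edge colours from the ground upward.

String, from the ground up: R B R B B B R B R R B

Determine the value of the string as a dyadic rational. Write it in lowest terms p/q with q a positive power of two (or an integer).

-557/1024

Recurse on prefixes of the 11-edge string R B R B B B R B R R B:
g_1 [R]  L=[∅]  R=[0]  = -1
g_2 [RB]  L=[-1]  R=[0]  = -1/2
g_3 [RBR]  L=[-1]  R=[-1/2 0]  = -3/4
g_4 [RBRB]  L=[-1 -3/4]  R=[-1/2 0]  = -5/8
g_5 [RBRBB]  L=[-1 -3/4 -5/8]  R=[-1/2 0]  = -9/16
g_6 [RBRBBB]  L=[-1 -3/4 -5/8 -9/16]  R=[-1/2 0]  = -17/32
g_7 [RBRBBBR]  L=[-1 -3/4 -5/8 -9/16]  R=[-17/32 -1/2 0]  = -35/64
g_8 [RBRBBBRB]  L=[-1 -3/4 -5/8 -9/16 -35/64]  R=[-17/32 -1/2 0]  = -69/128
g_9 [RBRBBBRBR]  L=[-1 -3/4 -5/8 -9/16 -35/64]  R=[-69/128 -17/32 -1/2 0]  = -139/256
g_10 [RBRBBBRBRR]  L=[-1 -3/4 -5/8 -9/16 -35/64]  R=[-139/256 -69/128 -17/32 -1/2 0]  = -279/512
g_11 [RBRBBBRBRRB]  L=[-1 -3/4 -5/8 -9/16 -35/64 -279/512]  R=[-139/256 -69/128 -17/32 -1/2 0]  = -557/1024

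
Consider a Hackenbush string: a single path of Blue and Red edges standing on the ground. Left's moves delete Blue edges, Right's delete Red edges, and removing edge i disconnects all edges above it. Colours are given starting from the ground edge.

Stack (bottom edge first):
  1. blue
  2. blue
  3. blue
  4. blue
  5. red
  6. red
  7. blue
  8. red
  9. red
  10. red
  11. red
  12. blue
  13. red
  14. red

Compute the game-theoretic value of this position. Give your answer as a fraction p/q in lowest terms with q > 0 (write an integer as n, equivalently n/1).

Recurse on prefixes of the 14-edge string blue blue blue blue red red blue red red red red blue red red:
val(b) = { 0 | none } so 1
val(bb) = { 0, 1 | none } so 2
val(bbb) = { 0, 1, 2 | none } so 3
val(bbbb) = { 0, 1, 2, 3 | none } so 4
val(bbbbr) = { 0, 1, 2, 3 | 4 } so 7/2
val(bbbbrr) = { 0, 1, 2, 3 | 7/2, 4 } so 13/4
val(bbbbrrb) = { 0, 1, 2, 3, 13/4 | 7/2, 4 } so 27/8
val(bbbbrrbr) = { 0, 1, 2, 3, 13/4 | 27/8, 7/2, 4 } so 53/16
val(bbbbrrbrr) = { 0, 1, 2, 3, 13/4 | 53/16, 27/8, 7/2, 4 } so 105/32
val(bbbbrrbrrr) = { 0, 1, 2, 3, 13/4 | 105/32, 53/16, 27/8, 7/2, 4 } so 209/64
val(bbbbrrbrrrr) = { 0, 1, 2, 3, 13/4 | 209/64, 105/32, 53/16, 27/8, 7/2, 4 } so 417/128
val(bbbbrrbrrrrb) = { 0, 1, 2, 3, 13/4, 417/128 | 209/64, 105/32, 53/16, 27/8, 7/2, 4 } so 835/256
val(bbbbrrbrrrrbr) = { 0, 1, 2, 3, 13/4, 417/128 | 835/256, 209/64, 105/32, 53/16, 27/8, 7/2, 4 } so 1669/512
val(bbbbrrbrrrrbrr) = { 0, 1, 2, 3, 13/4, 417/128 | 1669/512, 835/256, 209/64, 105/32, 53/16, 27/8, 7/2, 4 } so 3337/1024

3337/1024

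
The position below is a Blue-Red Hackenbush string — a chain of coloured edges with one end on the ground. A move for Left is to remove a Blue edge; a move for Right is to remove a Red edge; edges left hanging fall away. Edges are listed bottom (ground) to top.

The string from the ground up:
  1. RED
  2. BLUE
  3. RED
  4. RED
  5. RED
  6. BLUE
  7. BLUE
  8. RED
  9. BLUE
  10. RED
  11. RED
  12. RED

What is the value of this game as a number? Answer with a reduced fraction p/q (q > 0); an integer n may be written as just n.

-1839/2048

R: Left { (no moves) }, Right { 0 } = simplest -1
RB: Left { -1 }, Right { 0 } = simplest -1/2
RBR: Left { -1 }, Right { -1/2; 0 } = simplest -3/4
RBRR: Left { -1 }, Right { -3/4; -1/2; 0 } = simplest -7/8
RBRRR: Left { -1 }, Right { -7/8; -3/4; -1/2; 0 } = simplest -15/16
RBRRRB: Left { -1; -15/16 }, Right { -7/8; -3/4; -1/2; 0 } = simplest -29/32
RBRRRBB: Left { -1; -15/16; -29/32 }, Right { -7/8; -3/4; -1/2; 0 } = simplest -57/64
RBRRRBBR: Left { -1; -15/16; -29/32 }, Right { -57/64; -7/8; -3/4; -1/2; 0 } = simplest -115/128
RBRRRBBRB: Left { -1; -15/16; -29/32; -115/128 }, Right { -57/64; -7/8; -3/4; -1/2; 0 } = simplest -229/256
RBRRRBBRBR: Left { -1; -15/16; -29/32; -115/128 }, Right { -229/256; -57/64; -7/8; -3/4; -1/2; 0 } = simplest -459/512
RBRRRBBRBRR: Left { -1; -15/16; -29/32; -115/128 }, Right { -459/512; -229/256; -57/64; -7/8; -3/4; -1/2; 0 } = simplest -919/1024
RBRRRBBRBRRR: Left { -1; -15/16; -29/32; -115/128 }, Right { -919/1024; -459/512; -229/256; -57/64; -7/8; -3/4; -1/2; 0 } = simplest -1839/2048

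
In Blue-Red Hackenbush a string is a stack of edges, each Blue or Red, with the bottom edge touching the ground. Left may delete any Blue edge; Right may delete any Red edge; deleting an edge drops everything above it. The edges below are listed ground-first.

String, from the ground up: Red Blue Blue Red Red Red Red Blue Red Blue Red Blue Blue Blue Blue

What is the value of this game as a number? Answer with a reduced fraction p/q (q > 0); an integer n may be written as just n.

step 1: add Red to get R; options L={ · } R={ 0 } ⇒ -1
step 2: add Blue to get RB; options L={ -1 } R={ 0 } ⇒ -1/2
step 3: add Blue to get RBB; options L={ -1 -1/2 } R={ 0 } ⇒ -1/4
step 4: add Red to get RBBR; options L={ -1 -1/2 } R={ -1/4 0 } ⇒ -3/8
step 5: add Red to get RBBRR; options L={ -1 -1/2 } R={ -3/8 -1/4 0 } ⇒ -7/16
step 6: add Red to get RBBRRR; options L={ -1 -1/2 } R={ -7/16 -3/8 -1/4 0 } ⇒ -15/32
step 7: add Red to get RBBRRRR; options L={ -1 -1/2 } R={ -15/32 -7/16 -3/8 -1/4 0 } ⇒ -31/64
step 8: add Blue to get RBBRRRRB; options L={ -1 -1/2 -31/64 } R={ -15/32 -7/16 -3/8 -1/4 0 } ⇒ -61/128
step 9: add Red to get RBBRRRRBR; options L={ -1 -1/2 -31/64 } R={ -61/128 -15/32 -7/16 -3/8 -1/4 0 } ⇒ -123/256
step 10: add Blue to get RBBRRRRBRB; options L={ -1 -1/2 -31/64 -123/256 } R={ -61/128 -15/32 -7/16 -3/8 -1/4 0 } ⇒ -245/512
step 11: add Red to get RBBRRRRBRBR; options L={ -1 -1/2 -31/64 -123/256 } R={ -245/512 -61/128 -15/32 -7/16 -3/8 -1/4 0 } ⇒ -491/1024
step 12: add Blue to get RBBRRRRBRBRB; options L={ -1 -1/2 -31/64 -123/256 -491/1024 } R={ -245/512 -61/128 -15/32 -7/16 -3/8 -1/4 0 } ⇒ -981/2048
step 13: add Blue to get RBBRRRRBRBRBB; options L={ -1 -1/2 -31/64 -123/256 -491/1024 -981/2048 } R={ -245/512 -61/128 -15/32 -7/16 -3/8 -1/4 0 } ⇒ -1961/4096
step 14: add Blue to get RBBRRRRBRBRBBB; options L={ -1 -1/2 -31/64 -123/256 -491/1024 -981/2048 -1961/4096 } R={ -245/512 -61/128 -15/32 -7/16 -3/8 -1/4 0 } ⇒ -3921/8192
step 15: add Blue to get RBBRRRRBRBRBBBB; options L={ -1 -1/2 -31/64 -123/256 -491/1024 -981/2048 -1961/4096 -3921/8192 } R={ -245/512 -61/128 -15/32 -7/16 -3/8 -1/4 0 } ⇒ -7841/16384

-7841/16384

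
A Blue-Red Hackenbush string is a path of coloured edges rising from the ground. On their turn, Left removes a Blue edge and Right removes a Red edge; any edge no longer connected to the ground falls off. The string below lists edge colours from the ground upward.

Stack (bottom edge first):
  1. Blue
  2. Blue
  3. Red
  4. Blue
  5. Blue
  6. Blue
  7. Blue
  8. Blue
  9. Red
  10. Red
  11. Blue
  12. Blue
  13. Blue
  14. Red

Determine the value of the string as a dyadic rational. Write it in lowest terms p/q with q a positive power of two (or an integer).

8093/4096

1 of 14 · B · max L 0 · min R +∞ — 1
2 of 14 · BB · max L 1 · min R +∞ — 2
3 of 14 · BBR · max L 1 · min R 2 — 3/2
4 of 14 · BBRB · max L 3/2 · min R 2 — 7/4
5 of 14 · BBRBB · max L 7/4 · min R 2 — 15/8
6 of 14 · BBRBBB · max L 15/8 · min R 2 — 31/16
7 of 14 · BBRBBBB · max L 31/16 · min R 2 — 63/32
8 of 14 · BBRBBBBB · max L 63/32 · min R 2 — 127/64
9 of 14 · BBRBBBBBR · max L 63/32 · min R 127/64 — 253/128
10 of 14 · BBRBBBBBRR · max L 63/32 · min R 253/128 — 505/256
11 of 14 · BBRBBBBBRRB · max L 505/256 · min R 253/128 — 1011/512
12 of 14 · BBRBBBBBRRBB · max L 1011/512 · min R 253/128 — 2023/1024
13 of 14 · BBRBBBBBRRBBB · max L 2023/1024 · min R 253/128 — 4047/2048
14 of 14 · BBRBBBBBRRBBBR · max L 2023/1024 · min R 4047/2048 — 8093/4096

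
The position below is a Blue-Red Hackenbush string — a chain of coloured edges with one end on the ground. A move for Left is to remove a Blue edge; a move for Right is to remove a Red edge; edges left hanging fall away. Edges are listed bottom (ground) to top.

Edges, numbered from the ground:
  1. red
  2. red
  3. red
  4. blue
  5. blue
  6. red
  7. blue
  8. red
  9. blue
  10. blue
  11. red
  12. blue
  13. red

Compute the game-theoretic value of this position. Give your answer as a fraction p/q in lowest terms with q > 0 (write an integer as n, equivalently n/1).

Build value(s[:k]) for k = 1..13, string s = red red red blue blue red blue red blue blue red blue red.
value_1 [r]  L=[none]  R=[0]  gives -1
value_2 [rr]  L=[none]  R=[-1; 0]  gives -2
value_3 [rrr]  L=[none]  R=[-2; -1; 0]  gives -3
value_4 [rrrb]  L=[-3]  R=[-2; -1; 0]  gives -5/2
value_5 [rrrbb]  L=[-3; -5/2]  R=[-2; -1; 0]  gives -9/4
value_6 [rrrbbr]  L=[-3; -5/2]  R=[-9/4; -2; -1; 0]  gives -19/8
value_7 [rrrbbrb]  L=[-3; -5/2; -19/8]  R=[-9/4; -2; -1; 0]  gives -37/16
value_8 [rrrbbrbr]  L=[-3; -5/2; -19/8]  R=[-37/16; -9/4; -2; -1; 0]  gives -75/32
value_9 [rrrbbrbrb]  L=[-3; -5/2; -19/8; -75/32]  R=[-37/16; -9/4; -2; -1; 0]  gives -149/64
value_10 [rrrbbrbrbb]  L=[-3; -5/2; -19/8; -75/32; -149/64]  R=[-37/16; -9/4; -2; -1; 0]  gives -297/128
value_11 [rrrbbrbrbbr]  L=[-3; -5/2; -19/8; -75/32; -149/64]  R=[-297/128; -37/16; -9/4; -2; -1; 0]  gives -595/256
value_12 [rrrbbrbrbbrb]  L=[-3; -5/2; -19/8; -75/32; -149/64; -595/256]  R=[-297/128; -37/16; -9/4; -2; -1; 0]  gives -1189/512
value_13 [rrrbbrbrbbrbr]  L=[-3; -5/2; -19/8; -75/32; -149/64; -595/256]  R=[-1189/512; -297/128; -37/16; -9/4; -2; -1; 0]  gives -2379/1024

-2379/1024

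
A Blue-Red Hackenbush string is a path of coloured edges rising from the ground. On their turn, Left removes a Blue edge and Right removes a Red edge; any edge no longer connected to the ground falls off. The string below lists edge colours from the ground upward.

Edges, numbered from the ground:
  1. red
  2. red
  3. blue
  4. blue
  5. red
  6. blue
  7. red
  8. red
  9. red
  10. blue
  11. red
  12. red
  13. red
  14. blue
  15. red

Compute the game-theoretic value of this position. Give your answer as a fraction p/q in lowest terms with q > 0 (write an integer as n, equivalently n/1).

Build G(s[:k]) for k = 1..15, string s = red red blue blue red blue red red red blue red red red blue red.
1 of 15 · r · max L −∞ · min R 0 — -1
2 of 15 · rr · max L −∞ · min R -1 — -2
3 of 15 · rrb · max L -2 · min R -1 — -3/2
4 of 15 · rrbb · max L -3/2 · min R -1 — -5/4
5 of 15 · rrbbr · max L -3/2 · min R -5/4 — -11/8
6 of 15 · rrbbrb · max L -11/8 · min R -5/4 — -21/16
7 of 15 · rrbbrbr · max L -11/8 · min R -21/16 — -43/32
8 of 15 · rrbbrbrr · max L -11/8 · min R -43/32 — -87/64
9 of 15 · rrbbrbrrr · max L -11/8 · min R -87/64 — -175/128
10 of 15 · rrbbrbrrrb · max L -175/128 · min R -87/64 — -349/256
11 of 15 · rrbbrbrrrbr · max L -175/128 · min R -349/256 — -699/512
12 of 15 · rrbbrbrrrbrr · max L -175/128 · min R -699/512 — -1399/1024
13 of 15 · rrbbrbrrrbrrr · max L -175/128 · min R -1399/1024 — -2799/2048
14 of 15 · rrbbrbrrrbrrrb · max L -2799/2048 · min R -1399/1024 — -5597/4096
15 of 15 · rrbbrbrrrbrrrbr · max L -2799/2048 · min R -5597/4096 — -11195/8192

-11195/8192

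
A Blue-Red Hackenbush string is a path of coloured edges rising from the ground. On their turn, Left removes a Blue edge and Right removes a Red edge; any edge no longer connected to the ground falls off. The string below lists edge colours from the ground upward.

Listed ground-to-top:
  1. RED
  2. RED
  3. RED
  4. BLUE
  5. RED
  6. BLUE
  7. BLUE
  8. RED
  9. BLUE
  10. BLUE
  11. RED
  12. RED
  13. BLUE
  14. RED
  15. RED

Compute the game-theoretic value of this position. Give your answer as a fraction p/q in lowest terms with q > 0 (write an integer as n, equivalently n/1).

edge 1 of 15 (RED): { — | 0 } => -1
edge 2 of 15 (RED): { — | -1,0 } => -2
edge 3 of 15 (RED): { — | -2,-1,0 } => -3
edge 4 of 15 (BLUE): { -3 | -2,-1,0 } => -5/2
edge 5 of 15 (RED): { -3 | -5/2,-2,-1,0 } => -11/4
edge 6 of 15 (BLUE): { -3,-11/4 | -5/2,-2,-1,0 } => -21/8
edge 7 of 15 (BLUE): { -3,-11/4,-21/8 | -5/2,-2,-1,0 } => -41/16
edge 8 of 15 (RED): { -3,-11/4,-21/8 | -41/16,-5/2,-2,-1,0 } => -83/32
edge 9 of 15 (BLUE): { -3,-11/4,-21/8,-83/32 | -41/16,-5/2,-2,-1,0 } => -165/64
edge 10 of 15 (BLUE): { -3,-11/4,-21/8,-83/32,-165/64 | -41/16,-5/2,-2,-1,0 } => -329/128
edge 11 of 15 (RED): { -3,-11/4,-21/8,-83/32,-165/64 | -329/128,-41/16,-5/2,-2,-1,0 } => -659/256
edge 12 of 15 (RED): { -3,-11/4,-21/8,-83/32,-165/64 | -659/256,-329/128,-41/16,-5/2,-2,-1,0 } => -1319/512
edge 13 of 15 (BLUE): { -3,-11/4,-21/8,-83/32,-165/64,-1319/512 | -659/256,-329/128,-41/16,-5/2,-2,-1,0 } => -2637/1024
edge 14 of 15 (RED): { -3,-11/4,-21/8,-83/32,-165/64,-1319/512 | -2637/1024,-659/256,-329/128,-41/16,-5/2,-2,-1,0 } => -5275/2048
edge 15 of 15 (RED): { -3,-11/4,-21/8,-83/32,-165/64,-1319/512 | -5275/2048,-2637/1024,-659/256,-329/128,-41/16,-5/2,-2,-1,0 } => -10551/4096

-10551/4096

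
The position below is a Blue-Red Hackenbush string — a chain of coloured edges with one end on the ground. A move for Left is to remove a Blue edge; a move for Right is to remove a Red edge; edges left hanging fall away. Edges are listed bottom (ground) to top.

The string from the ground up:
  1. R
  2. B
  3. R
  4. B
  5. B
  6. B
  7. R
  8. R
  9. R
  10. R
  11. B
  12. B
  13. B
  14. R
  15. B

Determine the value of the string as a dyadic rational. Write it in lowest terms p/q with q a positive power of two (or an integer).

Prefix values for R B R B B B R R R R B B B R B via {L|R} + simplicity:
val_1 [R]  L=[(no moves)]  R=[0]  ⇒ -1
val_2 [RB]  L=[-1]  R=[0]  ⇒ -1/2
val_3 [RBR]  L=[-1]  R=[-1/2; 0]  ⇒ -3/4
val_4 [RBRB]  L=[-1; -3/4]  R=[-1/2; 0]  ⇒ -5/8
val_5 [RBRBB]  L=[-1; -3/4; -5/8]  R=[-1/2; 0]  ⇒ -9/16
val_6 [RBRBBB]  L=[-1; -3/4; -5/8; -9/16]  R=[-1/2; 0]  ⇒ -17/32
val_7 [RBRBBBR]  L=[-1; -3/4; -5/8; -9/16]  R=[-17/32; -1/2; 0]  ⇒ -35/64
val_8 [RBRBBBRR]  L=[-1; -3/4; -5/8; -9/16]  R=[-35/64; -17/32; -1/2; 0]  ⇒ -71/128
val_9 [RBRBBBRRR]  L=[-1; -3/4; -5/8; -9/16]  R=[-71/128; -35/64; -17/32; -1/2; 0]  ⇒ -143/256
val_10 [RBRBBBRRRR]  L=[-1; -3/4; -5/8; -9/16]  R=[-143/256; -71/128; -35/64; -17/32; -1/2; 0]  ⇒ -287/512
val_11 [RBRBBBRRRRB]  L=[-1; -3/4; -5/8; -9/16; -287/512]  R=[-143/256; -71/128; -35/64; -17/32; -1/2; 0]  ⇒ -573/1024
val_12 [RBRBBBRRRRBB]  L=[-1; -3/4; -5/8; -9/16; -287/512; -573/1024]  R=[-143/256; -71/128; -35/64; -17/32; -1/2; 0]  ⇒ -1145/2048
val_13 [RBRBBBRRRRBBB]  L=[-1; -3/4; -5/8; -9/16; -287/512; -573/1024; -1145/2048]  R=[-143/256; -71/128; -35/64; -17/32; -1/2; 0]  ⇒ -2289/4096
val_14 [RBRBBBRRRRBBBR]  L=[-1; -3/4; -5/8; -9/16; -287/512; -573/1024; -1145/2048]  R=[-2289/4096; -143/256; -71/128; -35/64; -17/32; -1/2; 0]  ⇒ -4579/8192
val_15 [RBRBBBRRRRBBBRB]  L=[-1; -3/4; -5/8; -9/16; -287/512; -573/1024; -1145/2048; -4579/8192]  R=[-2289/4096; -143/256; -71/128; -35/64; -17/32; -1/2; 0]  ⇒ -9157/16384

-9157/16384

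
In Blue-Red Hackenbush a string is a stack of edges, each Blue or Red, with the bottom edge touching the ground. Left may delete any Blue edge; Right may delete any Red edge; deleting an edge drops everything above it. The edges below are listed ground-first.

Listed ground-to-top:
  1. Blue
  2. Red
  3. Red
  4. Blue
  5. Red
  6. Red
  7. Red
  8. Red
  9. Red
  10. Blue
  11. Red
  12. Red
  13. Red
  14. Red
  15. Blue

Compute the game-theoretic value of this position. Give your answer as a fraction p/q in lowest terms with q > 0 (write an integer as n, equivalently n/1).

Prefix values for Blue Red Red Blue Red Red Red Red Red Blue Red Red Red Red Blue via {L|R} + simplicity:
v(B) = { 0 | — } -> 1
v(BR) = { 0 | 1 } -> 1/2
v(BRR) = { 0 | 1/2, 1 } -> 1/4
v(BRRB) = { 0, 1/4 | 1/2, 1 } -> 3/8
v(BRRBR) = { 0, 1/4 | 3/8, 1/2, 1 } -> 5/16
v(BRRBRR) = { 0, 1/4 | 5/16, 3/8, 1/2, 1 } -> 9/32
v(BRRBRRR) = { 0, 1/4 | 9/32, 5/16, 3/8, 1/2, 1 } -> 17/64
v(BRRBRRRR) = { 0, 1/4 | 17/64, 9/32, 5/16, 3/8, 1/2, 1 } -> 33/128
v(BRRBRRRRR) = { 0, 1/4 | 33/128, 17/64, 9/32, 5/16, 3/8, 1/2, 1 } -> 65/256
v(BRRBRRRRRB) = { 0, 1/4, 65/256 | 33/128, 17/64, 9/32, 5/16, 3/8, 1/2, 1 } -> 131/512
v(BRRBRRRRRBR) = { 0, 1/4, 65/256 | 131/512, 33/128, 17/64, 9/32, 5/16, 3/8, 1/2, 1 } -> 261/1024
v(BRRBRRRRRBRR) = { 0, 1/4, 65/256 | 261/1024, 131/512, 33/128, 17/64, 9/32, 5/16, 3/8, 1/2, 1 } -> 521/2048
v(BRRBRRRRRBRRR) = { 0, 1/4, 65/256 | 521/2048, 261/1024, 131/512, 33/128, 17/64, 9/32, 5/16, 3/8, 1/2, 1 } -> 1041/4096
v(BRRBRRRRRBRRRR) = { 0, 1/4, 65/256 | 1041/4096, 521/2048, 261/1024, 131/512, 33/128, 17/64, 9/32, 5/16, 3/8, 1/2, 1 } -> 2081/8192
v(BRRBRRRRRBRRRRB) = { 0, 1/4, 65/256, 2081/8192 | 1041/4096, 521/2048, 261/1024, 131/512, 33/128, 17/64, 9/32, 5/16, 3/8, 1/2, 1 } -> 4163/16384

4163/16384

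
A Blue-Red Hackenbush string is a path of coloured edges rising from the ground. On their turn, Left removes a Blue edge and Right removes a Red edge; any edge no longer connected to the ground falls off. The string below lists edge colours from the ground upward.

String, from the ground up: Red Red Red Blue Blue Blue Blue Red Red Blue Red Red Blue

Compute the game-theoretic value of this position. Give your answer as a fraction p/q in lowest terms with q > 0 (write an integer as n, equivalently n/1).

-2157/1024

Build g(s[:k]) for k = 1..13, string s = Red Red Red Blue Blue Blue Blue Red Red Blue Red Red Blue.
g(R) = {  | 0 } so -1
g(RR) = {  | -1; 0 } so -2
g(RRR) = {  | -2; -1; 0 } so -3
g(RRRB) = { -3 | -2; -1; 0 } so -5/2
g(RRRBB) = { -3; -5/2 | -2; -1; 0 } so -9/4
g(RRRBBB) = { -3; -5/2; -9/4 | -2; -1; 0 } so -17/8
g(RRRBBBB) = { -3; -5/2; -9/4; -17/8 | -2; -1; 0 } so -33/16
g(RRRBBBBR) = { -3; -5/2; -9/4; -17/8 | -33/16; -2; -1; 0 } so -67/32
g(RRRBBBBRR) = { -3; -5/2; -9/4; -17/8 | -67/32; -33/16; -2; -1; 0 } so -135/64
g(RRRBBBBRRB) = { -3; -5/2; -9/4; -17/8; -135/64 | -67/32; -33/16; -2; -1; 0 } so -269/128
g(RRRBBBBRRBR) = { -3; -5/2; -9/4; -17/8; -135/64 | -269/128; -67/32; -33/16; -2; -1; 0 } so -539/256
g(RRRBBBBRRBRR) = { -3; -5/2; -9/4; -17/8; -135/64 | -539/256; -269/128; -67/32; -33/16; -2; -1; 0 } so -1079/512
g(RRRBBBBRRBRRB) = { -3; -5/2; -9/4; -17/8; -135/64; -1079/512 | -539/256; -269/128; -67/32; -33/16; -2; -1; 0 } so -2157/1024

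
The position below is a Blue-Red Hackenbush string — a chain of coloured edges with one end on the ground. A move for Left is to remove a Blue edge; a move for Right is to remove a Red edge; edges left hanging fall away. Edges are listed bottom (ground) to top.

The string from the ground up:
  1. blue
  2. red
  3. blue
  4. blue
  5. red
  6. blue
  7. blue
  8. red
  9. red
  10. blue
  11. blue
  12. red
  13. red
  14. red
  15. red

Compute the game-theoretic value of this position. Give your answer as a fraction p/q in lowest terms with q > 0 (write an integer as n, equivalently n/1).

13921/16384

G_1 [b]  L=[0]  R=[]  = 1
G_2 [br]  L=[0]  R=[1]  = 1/2
G_3 [brb]  L=[0; 1/2]  R=[1]  = 3/4
G_4 [brbb]  L=[0; 1/2; 3/4]  R=[1]  = 7/8
G_5 [brbbr]  L=[0; 1/2; 3/4]  R=[7/8; 1]  = 13/16
G_6 [brbbrb]  L=[0; 1/2; 3/4; 13/16]  R=[7/8; 1]  = 27/32
G_7 [brbbrbb]  L=[0; 1/2; 3/4; 13/16; 27/32]  R=[7/8; 1]  = 55/64
G_8 [brbbrbbr]  L=[0; 1/2; 3/4; 13/16; 27/32]  R=[55/64; 7/8; 1]  = 109/128
G_9 [brbbrbbrr]  L=[0; 1/2; 3/4; 13/16; 27/32]  R=[109/128; 55/64; 7/8; 1]  = 217/256
G_10 [brbbrbbrrb]  L=[0; 1/2; 3/4; 13/16; 27/32; 217/256]  R=[109/128; 55/64; 7/8; 1]  = 435/512
G_11 [brbbrbbrrbb]  L=[0; 1/2; 3/4; 13/16; 27/32; 217/256; 435/512]  R=[109/128; 55/64; 7/8; 1]  = 871/1024
G_12 [brbbrbbrrbbr]  L=[0; 1/2; 3/4; 13/16; 27/32; 217/256; 435/512]  R=[871/1024; 109/128; 55/64; 7/8; 1]  = 1741/2048
G_13 [brbbrbbrrbbrr]  L=[0; 1/2; 3/4; 13/16; 27/32; 217/256; 435/512]  R=[1741/2048; 871/1024; 109/128; 55/64; 7/8; 1]  = 3481/4096
G_14 [brbbrbbrrbbrrr]  L=[0; 1/2; 3/4; 13/16; 27/32; 217/256; 435/512]  R=[3481/4096; 1741/2048; 871/1024; 109/128; 55/64; 7/8; 1]  = 6961/8192
G_15 [brbbrbbrrbbrrrr]  L=[0; 1/2; 3/4; 13/16; 27/32; 217/256; 435/512]  R=[6961/8192; 3481/4096; 1741/2048; 871/1024; 109/128; 55/64; 7/8; 1]  = 13921/16384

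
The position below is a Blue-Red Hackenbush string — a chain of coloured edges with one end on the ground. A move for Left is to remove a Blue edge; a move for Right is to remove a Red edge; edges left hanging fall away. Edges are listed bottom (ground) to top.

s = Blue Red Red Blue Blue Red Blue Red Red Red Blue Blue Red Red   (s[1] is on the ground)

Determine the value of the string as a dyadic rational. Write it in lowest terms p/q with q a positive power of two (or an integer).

3353/8192

edge 1 of 14 (Blue): { 0 | — } -> 1
edge 2 of 14 (Red): { 0 | 1 } -> 1/2
edge 3 of 14 (Red): { 0 | 1/2, 1 } -> 1/4
edge 4 of 14 (Blue): { 0, 1/4 | 1/2, 1 } -> 3/8
edge 5 of 14 (Blue): { 0, 1/4, 3/8 | 1/2, 1 } -> 7/16
edge 6 of 14 (Red): { 0, 1/4, 3/8 | 7/16, 1/2, 1 } -> 13/32
edge 7 of 14 (Blue): { 0, 1/4, 3/8, 13/32 | 7/16, 1/2, 1 } -> 27/64
edge 8 of 14 (Red): { 0, 1/4, 3/8, 13/32 | 27/64, 7/16, 1/2, 1 } -> 53/128
edge 9 of 14 (Red): { 0, 1/4, 3/8, 13/32 | 53/128, 27/64, 7/16, 1/2, 1 } -> 105/256
edge 10 of 14 (Red): { 0, 1/4, 3/8, 13/32 | 105/256, 53/128, 27/64, 7/16, 1/2, 1 } -> 209/512
edge 11 of 14 (Blue): { 0, 1/4, 3/8, 13/32, 209/512 | 105/256, 53/128, 27/64, 7/16, 1/2, 1 } -> 419/1024
edge 12 of 14 (Blue): { 0, 1/4, 3/8, 13/32, 209/512, 419/1024 | 105/256, 53/128, 27/64, 7/16, 1/2, 1 } -> 839/2048
edge 13 of 14 (Red): { 0, 1/4, 3/8, 13/32, 209/512, 419/1024 | 839/2048, 105/256, 53/128, 27/64, 7/16, 1/2, 1 } -> 1677/4096
edge 14 of 14 (Red): { 0, 1/4, 3/8, 13/32, 209/512, 419/1024 | 1677/4096, 839/2048, 105/256, 53/128, 27/64, 7/16, 1/2, 1 } -> 3353/8192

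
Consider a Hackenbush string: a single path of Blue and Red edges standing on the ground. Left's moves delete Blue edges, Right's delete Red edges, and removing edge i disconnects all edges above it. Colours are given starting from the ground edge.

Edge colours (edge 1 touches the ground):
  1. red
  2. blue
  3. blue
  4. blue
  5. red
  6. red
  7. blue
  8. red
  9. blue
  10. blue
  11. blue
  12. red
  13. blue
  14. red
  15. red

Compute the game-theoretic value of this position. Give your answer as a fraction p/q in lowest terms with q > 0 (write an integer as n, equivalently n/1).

-3351/16384

r: Left { — }, Right { 0 } = simplest -1
rb: Left { -1 }, Right { 0 } = simplest -1/2
rbb: Left { -1, -1/2 }, Right { 0 } = simplest -1/4
rbbb: Left { -1, -1/2, -1/4 }, Right { 0 } = simplest -1/8
rbbbr: Left { -1, -1/2, -1/4 }, Right { -1/8, 0 } = simplest -3/16
rbbbrr: Left { -1, -1/2, -1/4 }, Right { -3/16, -1/8, 0 } = simplest -7/32
rbbbrrb: Left { -1, -1/2, -1/4, -7/32 }, Right { -3/16, -1/8, 0 } = simplest -13/64
rbbbrrbr: Left { -1, -1/2, -1/4, -7/32 }, Right { -13/64, -3/16, -1/8, 0 } = simplest -27/128
rbbbrrbrb: Left { -1, -1/2, -1/4, -7/32, -27/128 }, Right { -13/64, -3/16, -1/8, 0 } = simplest -53/256
rbbbrrbrbb: Left { -1, -1/2, -1/4, -7/32, -27/128, -53/256 }, Right { -13/64, -3/16, -1/8, 0 } = simplest -105/512
rbbbrrbrbbb: Left { -1, -1/2, -1/4, -7/32, -27/128, -53/256, -105/512 }, Right { -13/64, -3/16, -1/8, 0 } = simplest -209/1024
rbbbrrbrbbbr: Left { -1, -1/2, -1/4, -7/32, -27/128, -53/256, -105/512 }, Right { -209/1024, -13/64, -3/16, -1/8, 0 } = simplest -419/2048
rbbbrrbrbbbrb: Left { -1, -1/2, -1/4, -7/32, -27/128, -53/256, -105/512, -419/2048 }, Right { -209/1024, -13/64, -3/16, -1/8, 0 } = simplest -837/4096
rbbbrrbrbbbrbr: Left { -1, -1/2, -1/4, -7/32, -27/128, -53/256, -105/512, -419/2048 }, Right { -837/4096, -209/1024, -13/64, -3/16, -1/8, 0 } = simplest -1675/8192
rbbbrrbrbbbrbrr: Left { -1, -1/2, -1/4, -7/32, -27/128, -53/256, -105/512, -419/2048 }, Right { -1675/8192, -837/4096, -209/1024, -13/64, -3/16, -1/8, 0 } = simplest -3351/16384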